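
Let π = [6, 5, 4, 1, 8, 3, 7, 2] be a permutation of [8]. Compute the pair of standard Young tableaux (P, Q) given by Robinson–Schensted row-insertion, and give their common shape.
P = [1, 2, 7] / [3, 8] / [4] / [5] / [6];  Q = [1, 5, 7] / [2, 6] / [3] / [4] / [8];  common shape = (3, 2, 1, 1, 1)

Row-insert the values π_1, π_2, … into P one at a time, bumping the leftmost entry strictly greater than the inserted value down to the next row. The recording tableau Q records, in position (i, j), the step at which that cell was added to P.
  Insert 6 (step 1): P = [6];  Q = [1]
  Insert 5 (step 2): P = [5] / [6];  Q = [1] / [2]
  Insert 4 (step 3): P = [4] / [5] / [6];  Q = [1] / [2] / [3]
  Insert 1 (step 4): P = [1] / [4] / [5] / [6];  Q = [1] / [2] / [3] / [4]
  Insert 8 (step 5): P = [1, 8] / [4] / [5] / [6];  Q = [1, 5] / [2] / [3] / [4]
  Insert 3 (step 6): P = [1, 3] / [4, 8] / [5] / [6];  Q = [1, 5] / [2, 6] / [3] / [4]
  Insert 7 (step 7): P = [1, 3, 7] / [4, 8] / [5] / [6];  Q = [1, 5, 7] / [2, 6] / [3] / [4]
  Insert 2 (step 8): P = [1, 2, 7] / [3, 8] / [4] / [5] / [6];  Q = [1, 5, 7] / [2, 6] / [3] / [4] / [8]
Final shape: (3, 2, 1, 1, 1).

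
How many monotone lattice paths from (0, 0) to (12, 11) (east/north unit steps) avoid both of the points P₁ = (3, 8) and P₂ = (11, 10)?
Number of paths = 625196

Inclusion–exclusion. Total paths: C(23, 12) = 1352078. Through P₁: C(11, 3)·C(12, 9) = 36300. Through P₂: C(21, 11)·C(2, 1) = 705432. Since P₁ is strictly southwest of P₂, a monotone path through both must visit P₁ then P₂; paths through both = C(11, 3)·C(10, 8)·C(2, 1) = 14850. Avoid both = 1352078 − 36300 − 705432 + 14850 = 625196.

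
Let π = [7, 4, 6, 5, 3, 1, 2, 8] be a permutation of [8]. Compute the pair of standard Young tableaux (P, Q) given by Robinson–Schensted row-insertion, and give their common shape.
P = [1, 2, 8] / [3, 5] / [4] / [6] / [7];  Q = [1, 3, 8] / [2, 7] / [4] / [5] / [6];  common shape = (3, 2, 1, 1, 1)

Row-insert the values π_1, π_2, … into P one at a time, bumping the leftmost entry strictly greater than the inserted value down to the next row. The recording tableau Q records, in position (i, j), the step at which that cell was added to P.
  Insert 7 (step 1): P = [7];  Q = [1]
  Insert 4 (step 2): P = [4] / [7];  Q = [1] / [2]
  Insert 6 (step 3): P = [4, 6] / [7];  Q = [1, 3] / [2]
  Insert 5 (step 4): P = [4, 5] / [6] / [7];  Q = [1, 3] / [2] / [4]
  Insert 3 (step 5): P = [3, 5] / [4] / [6] / [7];  Q = [1, 3] / [2] / [4] / [5]
  Insert 1 (step 6): P = [1, 5] / [3] / [4] / [6] / [7];  Q = [1, 3] / [2] / [4] / [5] / [6]
  Insert 2 (step 7): P = [1, 2] / [3, 5] / [4] / [6] / [7];  Q = [1, 3] / [2, 7] / [4] / [5] / [6]
  Insert 8 (step 8): P = [1, 2, 8] / [3, 5] / [4] / [6] / [7];  Q = [1, 3, 8] / [2, 7] / [4] / [5] / [6]
Final shape: (3, 2, 1, 1, 1).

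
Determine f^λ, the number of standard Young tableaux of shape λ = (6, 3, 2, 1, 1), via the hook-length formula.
# SYT of shape (6, 3, 2, 1, 1) = 20592

Hook-length formula: f^λ = n! / Π hook(c), product over all cells c of the Young diagram. For λ = (6, 3, 2, 1, 1), n = 13 boxes. Hook lengths by row (left-to-right, top-to-bottom): [10, 7, 5, 3, 2, 1]; [6, 3, 1]; [4, 1]; [2]; [1]. Product of hooks = 302400. So f^λ = 13! / 302400 = 6227020800 / 302400 = 20592.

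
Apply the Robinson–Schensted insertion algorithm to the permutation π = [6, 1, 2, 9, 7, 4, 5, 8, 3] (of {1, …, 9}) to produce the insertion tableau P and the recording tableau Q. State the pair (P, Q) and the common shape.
P = [1, 2, 3, 5, 8] / [4, 7] / [6] / [9];  Q = [1, 3, 4, 7, 8] / [2, 5] / [6] / [9];  common shape = (5, 2, 1, 1)

Row-insert the values π_1, π_2, … into P one at a time, bumping the leftmost entry strictly greater than the inserted value down to the next row. The recording tableau Q records, in position (i, j), the step at which that cell was added to P.
  Insert 6 (step 1): P = [6];  Q = [1]
  Insert 1 (step 2): P = [1] / [6];  Q = [1] / [2]
  Insert 2 (step 3): P = [1, 2] / [6];  Q = [1, 3] / [2]
  Insert 9 (step 4): P = [1, 2, 9] / [6];  Q = [1, 3, 4] / [2]
  Insert 7 (step 5): P = [1, 2, 7] / [6, 9];  Q = [1, 3, 4] / [2, 5]
  Insert 4 (step 6): P = [1, 2, 4] / [6, 7] / [9];  Q = [1, 3, 4] / [2, 5] / [6]
  Insert 5 (step 7): P = [1, 2, 4, 5] / [6, 7] / [9];  Q = [1, 3, 4, 7] / [2, 5] / [6]
  Insert 8 (step 8): P = [1, 2, 4, 5, 8] / [6, 7] / [9];  Q = [1, 3, 4, 7, 8] / [2, 5] / [6]
  Insert 3 (step 9): P = [1, 2, 3, 5, 8] / [4, 7] / [6] / [9];  Q = [1, 3, 4, 7, 8] / [2, 5] / [6] / [9]
Final shape: (5, 2, 1, 1).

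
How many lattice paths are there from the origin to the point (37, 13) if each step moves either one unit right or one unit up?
Number of paths = 354860518600

A monotone lattice path from (0, 0) to (37, 13) consists of 37 east steps and 13 north steps in some order, so it is determined by which 37 of the 50 steps are east. The count is C(50, 37) = 354860518600.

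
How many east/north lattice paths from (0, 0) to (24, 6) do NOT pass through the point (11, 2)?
Number of paths = 408135

Total paths from (0, 0) to (24, 6): C(30, 24) = 593775. Paths through (11, 2): (paths (0, 0) → (11, 2)) × (paths (11, 2) → (24, 6)) = C(13, 11) · C(17, 13) = 78 · 2380 = 185640. Avoidance count = 593775 − 185640 = 408135.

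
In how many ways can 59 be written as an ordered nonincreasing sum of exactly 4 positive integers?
p(59, 4 parts) = 1495

Partitions of n into exactly k parts are in bijection with partitions of n − k into at most k parts (subtract 1 from each part). So p(59, exactly 4) = p(55, parts ≤ 4). Computing via the recurrence p(m, j) = p(m, j−1) + p(m−j, j) gives 1495.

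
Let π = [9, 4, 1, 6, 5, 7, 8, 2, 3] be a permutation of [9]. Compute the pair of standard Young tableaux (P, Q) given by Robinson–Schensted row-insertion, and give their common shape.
P = [1, 2, 3, 8] / [4, 5, 7] / [6] / [9];  Q = [1, 4, 6, 7] / [2, 5, 9] / [3] / [8];  common shape = (4, 3, 1, 1)

Row-insert the values π_1, π_2, … into P one at a time, bumping the leftmost entry strictly greater than the inserted value down to the next row. The recording tableau Q records, in position (i, j), the step at which that cell was added to P.
  Insert 9 (step 1): P = [9];  Q = [1]
  Insert 4 (step 2): P = [4] / [9];  Q = [1] / [2]
  Insert 1 (step 3): P = [1] / [4] / [9];  Q = [1] / [2] / [3]
  Insert 6 (step 4): P = [1, 6] / [4] / [9];  Q = [1, 4] / [2] / [3]
  Insert 5 (step 5): P = [1, 5] / [4, 6] / [9];  Q = [1, 4] / [2, 5] / [3]
  Insert 7 (step 6): P = [1, 5, 7] / [4, 6] / [9];  Q = [1, 4, 6] / [2, 5] / [3]
  Insert 8 (step 7): P = [1, 5, 7, 8] / [4, 6] / [9];  Q = [1, 4, 6, 7] / [2, 5] / [3]
  Insert 2 (step 8): P = [1, 2, 7, 8] / [4, 5] / [6] / [9];  Q = [1, 4, 6, 7] / [2, 5] / [3] / [8]
  Insert 3 (step 9): P = [1, 2, 3, 8] / [4, 5, 7] / [6] / [9];  Q = [1, 4, 6, 7] / [2, 5, 9] / [3] / [8]
Final shape: (4, 3, 1, 1).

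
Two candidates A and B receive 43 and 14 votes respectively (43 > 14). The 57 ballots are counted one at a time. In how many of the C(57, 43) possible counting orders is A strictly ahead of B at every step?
Strict-lead orderings = 3914819231400

Total orderings of the 57 votes with 43 for A: C(57, 43) = 7694644696200. By the Bertrand ballot formula (Cycle Lemma / reflection principle), the number of orderings in which A is strictly ahead of B throughout is (p − q)/(p + q) · C(p + q, p) = (43 − 14)/(43 + 14) · 7694644696200 = 3914819231400.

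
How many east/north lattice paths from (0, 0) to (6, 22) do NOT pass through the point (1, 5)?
Number of paths = 218736

Total paths from (0, 0) to (6, 22): C(28, 6) = 376740. Paths through (1, 5): (paths (0, 0) → (1, 5)) × (paths (1, 5) → (6, 22)) = C(6, 1) · C(22, 5) = 6 · 26334 = 158004. Avoidance count = 376740 − 158004 = 218736.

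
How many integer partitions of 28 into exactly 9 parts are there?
p(28, 9 parts) = 393

Partitions of n into exactly k parts are in bijection with partitions of n − k into at most k parts (subtract 1 from each part). So p(28, exactly 9) = p(19, parts ≤ 9). Computing via the recurrence p(m, j) = p(m, j−1) + p(m−j, j) gives 393.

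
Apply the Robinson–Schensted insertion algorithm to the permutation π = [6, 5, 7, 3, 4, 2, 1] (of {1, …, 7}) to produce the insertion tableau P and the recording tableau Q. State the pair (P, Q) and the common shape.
P = [1, 4] / [2, 7] / [3] / [5] / [6];  Q = [1, 3] / [2, 5] / [4] / [6] / [7];  common shape = (2, 2, 1, 1, 1)

Row-insert the values π_1, π_2, … into P one at a time, bumping the leftmost entry strictly greater than the inserted value down to the next row. The recording tableau Q records, in position (i, j), the step at which that cell was added to P.
  Insert 6 (step 1): P = [6];  Q = [1]
  Insert 5 (step 2): P = [5] / [6];  Q = [1] / [2]
  Insert 7 (step 3): P = [5, 7] / [6];  Q = [1, 3] / [2]
  Insert 3 (step 4): P = [3, 7] / [5] / [6];  Q = [1, 3] / [2] / [4]
  Insert 4 (step 5): P = [3, 4] / [5, 7] / [6];  Q = [1, 3] / [2, 5] / [4]
  Insert 2 (step 6): P = [2, 4] / [3, 7] / [5] / [6];  Q = [1, 3] / [2, 5] / [4] / [6]
  Insert 1 (step 7): P = [1, 4] / [2, 7] / [3] / [5] / [6];  Q = [1, 3] / [2, 5] / [4] / [6] / [7]
Final shape: (2, 2, 1, 1, 1).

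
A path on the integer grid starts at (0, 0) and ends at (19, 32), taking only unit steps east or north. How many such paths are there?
Number of paths = 48459472266975

A monotone lattice path from (0, 0) to (19, 32) consists of 19 east steps and 32 north steps in some order, so it is determined by which 19 of the 51 steps are east. The count is C(51, 19) = 48459472266975.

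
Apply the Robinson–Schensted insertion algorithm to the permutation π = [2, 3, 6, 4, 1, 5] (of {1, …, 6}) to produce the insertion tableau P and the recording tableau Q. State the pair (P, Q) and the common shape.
P = [1, 3, 4, 5] / [2] / [6];  Q = [1, 2, 3, 6] / [4] / [5];  common shape = (4, 1, 1)

Row-insert the values π_1, π_2, … into P one at a time, bumping the leftmost entry strictly greater than the inserted value down to the next row. The recording tableau Q records, in position (i, j), the step at which that cell was added to P.
  Insert 2 (step 1): P = [2];  Q = [1]
  Insert 3 (step 2): P = [2, 3];  Q = [1, 2]
  Insert 6 (step 3): P = [2, 3, 6];  Q = [1, 2, 3]
  Insert 4 (step 4): P = [2, 3, 4] / [6];  Q = [1, 2, 3] / [4]
  Insert 1 (step 5): P = [1, 3, 4] / [2] / [6];  Q = [1, 2, 3] / [4] / [5]
  Insert 5 (step 6): P = [1, 3, 4, 5] / [2] / [6];  Q = [1, 2, 3, 6] / [4] / [5]
Final shape: (4, 1, 1).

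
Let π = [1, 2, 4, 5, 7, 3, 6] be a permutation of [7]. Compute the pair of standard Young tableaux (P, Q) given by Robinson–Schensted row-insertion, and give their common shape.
P = [1, 2, 3, 5, 6] / [4, 7];  Q = [1, 2, 3, 4, 5] / [6, 7];  common shape = (5, 2)

Row-insert the values π_1, π_2, … into P one at a time, bumping the leftmost entry strictly greater than the inserted value down to the next row. The recording tableau Q records, in position (i, j), the step at which that cell was added to P.
  Insert 1 (step 1): P = [1];  Q = [1]
  Insert 2 (step 2): P = [1, 2];  Q = [1, 2]
  Insert 4 (step 3): P = [1, 2, 4];  Q = [1, 2, 3]
  Insert 5 (step 4): P = [1, 2, 4, 5];  Q = [1, 2, 3, 4]
  Insert 7 (step 5): P = [1, 2, 4, 5, 7];  Q = [1, 2, 3, 4, 5]
  Insert 3 (step 6): P = [1, 2, 3, 5, 7] / [4];  Q = [1, 2, 3, 4, 5] / [6]
  Insert 6 (step 7): P = [1, 2, 3, 5, 6] / [4, 7];  Q = [1, 2, 3, 4, 5] / [6, 7]
Final shape: (5, 2).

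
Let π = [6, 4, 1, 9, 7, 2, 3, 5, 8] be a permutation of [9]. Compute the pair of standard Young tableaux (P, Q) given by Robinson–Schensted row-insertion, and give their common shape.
P = [1, 2, 3, 5, 8] / [4, 7] / [6, 9];  Q = [1, 4, 7, 8, 9] / [2, 5] / [3, 6];  common shape = (5, 2, 2)

Row-insert the values π_1, π_2, … into P one at a time, bumping the leftmost entry strictly greater than the inserted value down to the next row. The recording tableau Q records, in position (i, j), the step at which that cell was added to P.
  Insert 6 (step 1): P = [6];  Q = [1]
  Insert 4 (step 2): P = [4] / [6];  Q = [1] / [2]
  Insert 1 (step 3): P = [1] / [4] / [6];  Q = [1] / [2] / [3]
  Insert 9 (step 4): P = [1, 9] / [4] / [6];  Q = [1, 4] / [2] / [3]
  Insert 7 (step 5): P = [1, 7] / [4, 9] / [6];  Q = [1, 4] / [2, 5] / [3]
  Insert 2 (step 6): P = [1, 2] / [4, 7] / [6, 9];  Q = [1, 4] / [2, 5] / [3, 6]
  Insert 3 (step 7): P = [1, 2, 3] / [4, 7] / [6, 9];  Q = [1, 4, 7] / [2, 5] / [3, 6]
  Insert 5 (step 8): P = [1, 2, 3, 5] / [4, 7] / [6, 9];  Q = [1, 4, 7, 8] / [2, 5] / [3, 6]
  Insert 8 (step 9): P = [1, 2, 3, 5, 8] / [4, 7] / [6, 9];  Q = [1, 4, 7, 8, 9] / [2, 5] / [3, 6]
Final shape: (5, 2, 2).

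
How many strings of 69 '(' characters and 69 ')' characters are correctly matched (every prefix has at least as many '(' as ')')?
C_69 = 337485502510215975556783793455058624700

These balanced parentheses are counted by the Catalan number C_n = (1/(n + 1)) · C(2n, n). For n = 69: C_69 = (1/70) · C(138, 69) = 23623985175715118288974865541854103729000/70 = 337485502510215975556783793455058624700.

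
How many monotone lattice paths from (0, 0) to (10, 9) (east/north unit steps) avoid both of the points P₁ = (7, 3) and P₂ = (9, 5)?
Number of paths = 75888

Inclusion–exclusion. Total paths: C(19, 10) = 92378. Through P₁: C(10, 7)·C(9, 3) = 10080. Through P₂: C(14, 9)·C(5, 1) = 10010. Since P₁ is strictly southwest of P₂, a monotone path through both must visit P₁ then P₂; paths through both = C(10, 7)·C(4, 2)·C(5, 1) = 3600. Avoid both = 92378 − 10080 − 10010 + 3600 = 75888.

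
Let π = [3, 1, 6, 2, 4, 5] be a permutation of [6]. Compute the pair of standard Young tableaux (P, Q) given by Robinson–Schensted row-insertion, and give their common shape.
P = [1, 2, 4, 5] / [3, 6];  Q = [1, 3, 5, 6] / [2, 4];  common shape = (4, 2)

Row-insert the values π_1, π_2, … into P one at a time, bumping the leftmost entry strictly greater than the inserted value down to the next row. The recording tableau Q records, in position (i, j), the step at which that cell was added to P.
  Insert 3 (step 1): P = [3];  Q = [1]
  Insert 1 (step 2): P = [1] / [3];  Q = [1] / [2]
  Insert 6 (step 3): P = [1, 6] / [3];  Q = [1, 3] / [2]
  Insert 2 (step 4): P = [1, 2] / [3, 6];  Q = [1, 3] / [2, 4]
  Insert 4 (step 5): P = [1, 2, 4] / [3, 6];  Q = [1, 3, 5] / [2, 4]
  Insert 5 (step 6): P = [1, 2, 4, 5] / [3, 6];  Q = [1, 3, 5, 6] / [2, 4]
Final shape: (4, 2).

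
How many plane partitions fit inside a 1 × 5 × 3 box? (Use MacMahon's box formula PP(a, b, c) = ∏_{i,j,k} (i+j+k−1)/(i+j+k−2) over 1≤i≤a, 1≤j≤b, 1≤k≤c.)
PP(1, 5, 3) = 56

Evaluate the triple product over i = 1..1, j = 1..5, k = 1..3. The factors are (2/1) · (3/2) · (4/3) · (3/2) · (4/3) · (5/4) · (4/3) · (5/4) · … (15 factors total). The numerators and denominators telescope so the product is an integer; carrying out the multiplication exactly gives PP(1, 5, 3) = 56.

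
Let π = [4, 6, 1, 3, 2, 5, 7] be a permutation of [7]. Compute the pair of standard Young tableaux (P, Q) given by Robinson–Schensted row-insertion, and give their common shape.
P = [1, 2, 5, 7] / [3, 6] / [4];  Q = [1, 2, 6, 7] / [3, 4] / [5];  common shape = (4, 2, 1)

Row-insert the values π_1, π_2, … into P one at a time, bumping the leftmost entry strictly greater than the inserted value down to the next row. The recording tableau Q records, in position (i, j), the step at which that cell was added to P.
  Insert 4 (step 1): P = [4];  Q = [1]
  Insert 6 (step 2): P = [4, 6];  Q = [1, 2]
  Insert 1 (step 3): P = [1, 6] / [4];  Q = [1, 2] / [3]
  Insert 3 (step 4): P = [1, 3] / [4, 6];  Q = [1, 2] / [3, 4]
  Insert 2 (step 5): P = [1, 2] / [3, 6] / [4];  Q = [1, 2] / [3, 4] / [5]
  Insert 5 (step 6): P = [1, 2, 5] / [3, 6] / [4];  Q = [1, 2, 6] / [3, 4] / [5]
  Insert 7 (step 7): P = [1, 2, 5, 7] / [3, 6] / [4];  Q = [1, 2, 6, 7] / [3, 4] / [5]
Final shape: (4, 2, 1).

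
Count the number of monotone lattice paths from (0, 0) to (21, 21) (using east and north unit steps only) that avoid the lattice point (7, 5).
Number of paths = 423083115840

Total paths from (0, 0) to (21, 21): C(42, 21) = 538257874440. Paths through (7, 5): (paths (0, 0) → (7, 5)) × (paths (7, 5) → (21, 21)) = C(12, 7) · C(30, 14) = 792 · 145422675 = 115174758600. Avoidance count = 538257874440 − 115174758600 = 423083115840.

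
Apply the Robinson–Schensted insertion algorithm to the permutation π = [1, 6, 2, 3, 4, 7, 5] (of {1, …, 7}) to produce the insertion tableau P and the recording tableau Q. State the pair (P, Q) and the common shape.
P = [1, 2, 3, 4, 5] / [6, 7];  Q = [1, 2, 4, 5, 6] / [3, 7];  common shape = (5, 2)

Row-insert the values π_1, π_2, … into P one at a time, bumping the leftmost entry strictly greater than the inserted value down to the next row. The recording tableau Q records, in position (i, j), the step at which that cell was added to P.
  Insert 1 (step 1): P = [1];  Q = [1]
  Insert 6 (step 2): P = [1, 6];  Q = [1, 2]
  Insert 2 (step 3): P = [1, 2] / [6];  Q = [1, 2] / [3]
  Insert 3 (step 4): P = [1, 2, 3] / [6];  Q = [1, 2, 4] / [3]
  Insert 4 (step 5): P = [1, 2, 3, 4] / [6];  Q = [1, 2, 4, 5] / [3]
  Insert 7 (step 6): P = [1, 2, 3, 4, 7] / [6];  Q = [1, 2, 4, 5, 6] / [3]
  Insert 5 (step 7): P = [1, 2, 3, 4, 5] / [6, 7];  Q = [1, 2, 4, 5, 6] / [3, 7]
Final shape: (5, 2).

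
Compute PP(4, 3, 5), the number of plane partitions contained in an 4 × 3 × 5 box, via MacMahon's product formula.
PP(4, 3, 5) = 116424

Evaluate the triple product over i = 1..4, j = 1..3, k = 1..5. The factors are (2/1) · (3/2) · (4/3) · (5/4) · (6/5) · (3/2) · (4/3) · (5/4) · … (60 factors total). The numerators and denominators telescope so the product is an integer; carrying out the multiplication exactly gives PP(4, 3, 5) = 116424.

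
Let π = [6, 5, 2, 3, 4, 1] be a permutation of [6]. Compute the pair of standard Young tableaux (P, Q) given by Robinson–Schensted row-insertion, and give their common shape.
P = [1, 3, 4] / [2] / [5] / [6];  Q = [1, 4, 5] / [2] / [3] / [6];  common shape = (3, 1, 1, 1)

Row-insert the values π_1, π_2, … into P one at a time, bumping the leftmost entry strictly greater than the inserted value down to the next row. The recording tableau Q records, in position (i, j), the step at which that cell was added to P.
  Insert 6 (step 1): P = [6];  Q = [1]
  Insert 5 (step 2): P = [5] / [6];  Q = [1] / [2]
  Insert 2 (step 3): P = [2] / [5] / [6];  Q = [1] / [2] / [3]
  Insert 3 (step 4): P = [2, 3] / [5] / [6];  Q = [1, 4] / [2] / [3]
  Insert 4 (step 5): P = [2, 3, 4] / [5] / [6];  Q = [1, 4, 5] / [2] / [3]
  Insert 1 (step 6): P = [1, 3, 4] / [2] / [5] / [6];  Q = [1, 4, 5] / [2] / [3] / [6]
Final shape: (3, 1, 1, 1).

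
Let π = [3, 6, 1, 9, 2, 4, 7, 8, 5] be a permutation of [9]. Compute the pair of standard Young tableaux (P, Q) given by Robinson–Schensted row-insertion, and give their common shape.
P = [1, 2, 4, 5, 8] / [3, 6, 7] / [9];  Q = [1, 2, 4, 7, 8] / [3, 5, 6] / [9];  common shape = (5, 3, 1)

Row-insert the values π_1, π_2, … into P one at a time, bumping the leftmost entry strictly greater than the inserted value down to the next row. The recording tableau Q records, in position (i, j), the step at which that cell was added to P.
  Insert 3 (step 1): P = [3];  Q = [1]
  Insert 6 (step 2): P = [3, 6];  Q = [1, 2]
  Insert 1 (step 3): P = [1, 6] / [3];  Q = [1, 2] / [3]
  Insert 9 (step 4): P = [1, 6, 9] / [3];  Q = [1, 2, 4] / [3]
  Insert 2 (step 5): P = [1, 2, 9] / [3, 6];  Q = [1, 2, 4] / [3, 5]
  Insert 4 (step 6): P = [1, 2, 4] / [3, 6, 9];  Q = [1, 2, 4] / [3, 5, 6]
  Insert 7 (step 7): P = [1, 2, 4, 7] / [3, 6, 9];  Q = [1, 2, 4, 7] / [3, 5, 6]
  Insert 8 (step 8): P = [1, 2, 4, 7, 8] / [3, 6, 9];  Q = [1, 2, 4, 7, 8] / [3, 5, 6]
  Insert 5 (step 9): P = [1, 2, 4, 5, 8] / [3, 6, 7] / [9];  Q = [1, 2, 4, 7, 8] / [3, 5, 6] / [9]
Final shape: (5, 3, 1).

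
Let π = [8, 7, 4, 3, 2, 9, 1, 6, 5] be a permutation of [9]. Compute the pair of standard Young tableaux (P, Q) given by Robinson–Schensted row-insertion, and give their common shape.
P = [1, 5] / [2, 6] / [3, 9] / [4] / [7] / [8];  Q = [1, 6] / [2, 8] / [3, 9] / [4] / [5] / [7];  common shape = (2, 2, 2, 1, 1, 1)

Row-insert the values π_1, π_2, … into P one at a time, bumping the leftmost entry strictly greater than the inserted value down to the next row. The recording tableau Q records, in position (i, j), the step at which that cell was added to P.
  Insert 8 (step 1): P = [8];  Q = [1]
  Insert 7 (step 2): P = [7] / [8];  Q = [1] / [2]
  Insert 4 (step 3): P = [4] / [7] / [8];  Q = [1] / [2] / [3]
  Insert 3 (step 4): P = [3] / [4] / [7] / [8];  Q = [1] / [2] / [3] / [4]
  Insert 2 (step 5): P = [2] / [3] / [4] / [7] / [8];  Q = [1] / [2] / [3] / [4] / [5]
  Insert 9 (step 6): P = [2, 9] / [3] / [4] / [7] / [8];  Q = [1, 6] / [2] / [3] / [4] / [5]
  Insert 1 (step 7): P = [1, 9] / [2] / [3] / [4] / [7] / [8];  Q = [1, 6] / [2] / [3] / [4] / [5] / [7]
  Insert 6 (step 8): P = [1, 6] / [2, 9] / [3] / [4] / [7] / [8];  Q = [1, 6] / [2, 8] / [3] / [4] / [5] / [7]
  Insert 5 (step 9): P = [1, 5] / [2, 6] / [3, 9] / [4] / [7] / [8];  Q = [1, 6] / [2, 8] / [3, 9] / [4] / [5] / [7]
Final shape: (2, 2, 2, 1, 1, 1).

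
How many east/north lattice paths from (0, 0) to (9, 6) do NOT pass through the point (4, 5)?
Number of paths = 4249

Total paths from (0, 0) to (9, 6): C(15, 9) = 5005. Paths through (4, 5): (paths (0, 0) → (4, 5)) × (paths (4, 5) → (9, 6)) = C(9, 4) · C(6, 5) = 126 · 6 = 756. Avoidance count = 5005 − 756 = 4249.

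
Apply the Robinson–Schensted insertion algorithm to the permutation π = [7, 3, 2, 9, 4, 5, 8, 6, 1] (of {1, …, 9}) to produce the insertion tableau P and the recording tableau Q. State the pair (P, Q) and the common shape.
P = [1, 4, 5, 6] / [2, 8] / [3, 9] / [7];  Q = [1, 4, 6, 7] / [2, 5] / [3, 8] / [9];  common shape = (4, 2, 2, 1)

Row-insert the values π_1, π_2, … into P one at a time, bumping the leftmost entry strictly greater than the inserted value down to the next row. The recording tableau Q records, in position (i, j), the step at which that cell was added to P.
  Insert 7 (step 1): P = [7];  Q = [1]
  Insert 3 (step 2): P = [3] / [7];  Q = [1] / [2]
  Insert 2 (step 3): P = [2] / [3] / [7];  Q = [1] / [2] / [3]
  Insert 9 (step 4): P = [2, 9] / [3] / [7];  Q = [1, 4] / [2] / [3]
  Insert 4 (step 5): P = [2, 4] / [3, 9] / [7];  Q = [1, 4] / [2, 5] / [3]
  Insert 5 (step 6): P = [2, 4, 5] / [3, 9] / [7];  Q = [1, 4, 6] / [2, 5] / [3]
  Insert 8 (step 7): P = [2, 4, 5, 8] / [3, 9] / [7];  Q = [1, 4, 6, 7] / [2, 5] / [3]
  Insert 6 (step 8): P = [2, 4, 5, 6] / [3, 8] / [7, 9];  Q = [1, 4, 6, 7] / [2, 5] / [3, 8]
  Insert 1 (step 9): P = [1, 4, 5, 6] / [2, 8] / [3, 9] / [7];  Q = [1, 4, 6, 7] / [2, 5] / [3, 8] / [9]
Final shape: (4, 2, 2, 1).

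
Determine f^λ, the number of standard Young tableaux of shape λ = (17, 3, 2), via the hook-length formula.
# SYT of shape (17, 3, 2) = 98175

Hook-length formula: f^λ = n! / Π hook(c), product over all cells c of the Young diagram. For λ = (17, 3, 2), n = 22 boxes. Hook lengths by row (left-to-right, top-to-bottom): [19, 18, 16, 14, 13, 12, 11, 10, 9, 8, 7, 6, 5, 4, 3, 2, 1]; [4, 3, 1]; [2, 1]. Product of hooks = 11448950626713600. So f^λ = 22! / 11448950626713600 = 1124000727777607680000 / 11448950626713600 = 98175.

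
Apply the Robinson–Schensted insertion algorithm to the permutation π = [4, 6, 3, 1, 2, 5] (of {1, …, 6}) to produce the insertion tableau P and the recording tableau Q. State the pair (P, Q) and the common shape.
P = [1, 2, 5] / [3, 6] / [4];  Q = [1, 2, 6] / [3, 5] / [4];  common shape = (3, 2, 1)

Row-insert the values π_1, π_2, … into P one at a time, bumping the leftmost entry strictly greater than the inserted value down to the next row. The recording tableau Q records, in position (i, j), the step at which that cell was added to P.
  Insert 4 (step 1): P = [4];  Q = [1]
  Insert 6 (step 2): P = [4, 6];  Q = [1, 2]
  Insert 3 (step 3): P = [3, 6] / [4];  Q = [1, 2] / [3]
  Insert 1 (step 4): P = [1, 6] / [3] / [4];  Q = [1, 2] / [3] / [4]
  Insert 2 (step 5): P = [1, 2] / [3, 6] / [4];  Q = [1, 2] / [3, 5] / [4]
  Insert 5 (step 6): P = [1, 2, 5] / [3, 6] / [4];  Q = [1, 2, 6] / [3, 5] / [4]
Final shape: (3, 2, 1).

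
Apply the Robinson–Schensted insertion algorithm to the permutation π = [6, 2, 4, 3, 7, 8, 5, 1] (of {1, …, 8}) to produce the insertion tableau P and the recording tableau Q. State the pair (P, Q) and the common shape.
P = [1, 3, 5, 8] / [2, 7] / [4] / [6];  Q = [1, 3, 5, 6] / [2, 7] / [4] / [8];  common shape = (4, 2, 1, 1)

Row-insert the values π_1, π_2, … into P one at a time, bumping the leftmost entry strictly greater than the inserted value down to the next row. The recording tableau Q records, in position (i, j), the step at which that cell was added to P.
  Insert 6 (step 1): P = [6];  Q = [1]
  Insert 2 (step 2): P = [2] / [6];  Q = [1] / [2]
  Insert 4 (step 3): P = [2, 4] / [6];  Q = [1, 3] / [2]
  Insert 3 (step 4): P = [2, 3] / [4] / [6];  Q = [1, 3] / [2] / [4]
  Insert 7 (step 5): P = [2, 3, 7] / [4] / [6];  Q = [1, 3, 5] / [2] / [4]
  Insert 8 (step 6): P = [2, 3, 7, 8] / [4] / [6];  Q = [1, 3, 5, 6] / [2] / [4]
  Insert 5 (step 7): P = [2, 3, 5, 8] / [4, 7] / [6];  Q = [1, 3, 5, 6] / [2, 7] / [4]
  Insert 1 (step 8): P = [1, 3, 5, 8] / [2, 7] / [4] / [6];  Q = [1, 3, 5, 6] / [2, 7] / [4] / [8]
Final shape: (4, 2, 1, 1).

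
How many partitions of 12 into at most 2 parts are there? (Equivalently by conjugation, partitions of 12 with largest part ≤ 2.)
p(12, parts ≤ 2) = 7

Partitions of 12 with all parts ≤ 2: 2+2+2+2+2+2, 2+2+2+2+2+1+1, 2+2+2+2+1+1+1+1, 2+2+2+1+1+1+1+1+1, 2+2+1+1+1+1+1+1+1+1, 2+1+1+1+1+1+1+1+1+1+1, 1+1+1+1+1+1+1+1+1+1+1+1. Count = 7.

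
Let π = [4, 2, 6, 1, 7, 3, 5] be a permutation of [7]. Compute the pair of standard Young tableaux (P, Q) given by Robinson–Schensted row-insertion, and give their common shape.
P = [1, 3, 5] / [2, 6, 7] / [4];  Q = [1, 3, 5] / [2, 6, 7] / [4];  common shape = (3, 3, 1)

Row-insert the values π_1, π_2, … into P one at a time, bumping the leftmost entry strictly greater than the inserted value down to the next row. The recording tableau Q records, in position (i, j), the step at which that cell was added to P.
  Insert 4 (step 1): P = [4];  Q = [1]
  Insert 2 (step 2): P = [2] / [4];  Q = [1] / [2]
  Insert 6 (step 3): P = [2, 6] / [4];  Q = [1, 3] / [2]
  Insert 1 (step 4): P = [1, 6] / [2] / [4];  Q = [1, 3] / [2] / [4]
  Insert 7 (step 5): P = [1, 6, 7] / [2] / [4];  Q = [1, 3, 5] / [2] / [4]
  Insert 3 (step 6): P = [1, 3, 7] / [2, 6] / [4];  Q = [1, 3, 5] / [2, 6] / [4]
  Insert 5 (step 7): P = [1, 3, 5] / [2, 6, 7] / [4];  Q = [1, 3, 5] / [2, 6, 7] / [4]
Final shape: (3, 3, 1).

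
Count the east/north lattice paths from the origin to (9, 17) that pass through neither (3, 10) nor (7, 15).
Number of paths = 1826726

Inclusion–exclusion. Total paths: C(26, 9) = 3124550. Through P₁: C(13, 3)·C(13, 6) = 490776. Through P₂: C(22, 7)·C(4, 2) = 1023264. Since P₁ is strictly southwest of P₂, a monotone path through both must visit P₁ then P₂; paths through both = C(13, 3)·C(9, 4)·C(4, 2) = 216216. Avoid both = 3124550 − 490776 − 1023264 + 216216 = 1826726.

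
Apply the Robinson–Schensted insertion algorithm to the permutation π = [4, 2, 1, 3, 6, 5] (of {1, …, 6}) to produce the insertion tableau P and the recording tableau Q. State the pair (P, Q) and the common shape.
P = [1, 3, 5] / [2, 6] / [4];  Q = [1, 4, 5] / [2, 6] / [3];  common shape = (3, 2, 1)

Row-insert the values π_1, π_2, … into P one at a time, bumping the leftmost entry strictly greater than the inserted value down to the next row. The recording tableau Q records, in position (i, j), the step at which that cell was added to P.
  Insert 4 (step 1): P = [4];  Q = [1]
  Insert 2 (step 2): P = [2] / [4];  Q = [1] / [2]
  Insert 1 (step 3): P = [1] / [2] / [4];  Q = [1] / [2] / [3]
  Insert 3 (step 4): P = [1, 3] / [2] / [4];  Q = [1, 4] / [2] / [3]
  Insert 6 (step 5): P = [1, 3, 6] / [2] / [4];  Q = [1, 4, 5] / [2] / [3]
  Insert 5 (step 6): P = [1, 3, 5] / [2, 6] / [4];  Q = [1, 4, 5] / [2, 6] / [3]
Final shape: (3, 2, 1).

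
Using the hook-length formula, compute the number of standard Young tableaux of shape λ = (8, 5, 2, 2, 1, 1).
# SYT of shape (8, 5, 2, 2, 1, 1) = 28651392

Hook-length formula: f^λ = n! / Π hook(c), product over all cells c of the Young diagram. For λ = (8, 5, 2, 2, 1, 1), n = 19 boxes. Hook lengths by row (left-to-right, top-to-bottom): [13, 10, 7, 6, 5, 3, 2, 1]; [9, 6, 3, 2, 1]; [5, 2]; [4, 1]; [2]; [1]. Product of hooks = 4245696000. So f^λ = 19! / 4245696000 = 121645100408832000 / 4245696000 = 28651392.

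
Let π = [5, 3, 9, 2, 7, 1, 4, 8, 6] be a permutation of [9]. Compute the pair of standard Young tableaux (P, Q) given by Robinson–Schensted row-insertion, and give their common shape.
P = [1, 4, 6] / [2, 7, 8] / [3, 9] / [5];  Q = [1, 3, 8] / [2, 5, 9] / [4, 7] / [6];  common shape = (3, 3, 2, 1)

Row-insert the values π_1, π_2, … into P one at a time, bumping the leftmost entry strictly greater than the inserted value down to the next row. The recording tableau Q records, in position (i, j), the step at which that cell was added to P.
  Insert 5 (step 1): P = [5];  Q = [1]
  Insert 3 (step 2): P = [3] / [5];  Q = [1] / [2]
  Insert 9 (step 3): P = [3, 9] / [5];  Q = [1, 3] / [2]
  Insert 2 (step 4): P = [2, 9] / [3] / [5];  Q = [1, 3] / [2] / [4]
  Insert 7 (step 5): P = [2, 7] / [3, 9] / [5];  Q = [1, 3] / [2, 5] / [4]
  Insert 1 (step 6): P = [1, 7] / [2, 9] / [3] / [5];  Q = [1, 3] / [2, 5] / [4] / [6]
  Insert 4 (step 7): P = [1, 4] / [2, 7] / [3, 9] / [5];  Q = [1, 3] / [2, 5] / [4, 7] / [6]
  Insert 8 (step 8): P = [1, 4, 8] / [2, 7] / [3, 9] / [5];  Q = [1, 3, 8] / [2, 5] / [4, 7] / [6]
  Insert 6 (step 9): P = [1, 4, 6] / [2, 7, 8] / [3, 9] / [5];  Q = [1, 3, 8] / [2, 5, 9] / [4, 7] / [6]
Final shape: (3, 3, 2, 1).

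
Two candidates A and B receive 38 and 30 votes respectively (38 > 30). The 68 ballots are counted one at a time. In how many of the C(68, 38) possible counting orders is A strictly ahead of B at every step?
Strict-lead orderings = 2103092789933110976

Total orderings of the 68 votes with 38 for A: C(68, 38) = 17876288714431443296. By the Bertrand ballot formula (Cycle Lemma / reflection principle), the number of orderings in which A is strictly ahead of B throughout is (p − q)/(p + q) · C(p + q, p) = (38 − 30)/(38 + 30) · 17876288714431443296 = 2103092789933110976.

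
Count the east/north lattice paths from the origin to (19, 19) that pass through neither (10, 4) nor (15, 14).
Number of paths = 24642804914

Inclusion–exclusion. Total paths: C(38, 19) = 35345263800. Through P₁: C(14, 10)·C(24, 9) = 1308811504. Through P₂: C(29, 15)·C(9, 4) = 9772403760. Since P₁ is strictly southwest of P₂, a monotone path through both must visit P₁ then P₂; paths through both = C(14, 10)·C(15, 5)·C(9, 4) = 378756378. Avoid both = 35345263800 − 1308811504 − 9772403760 + 378756378 = 24642804914.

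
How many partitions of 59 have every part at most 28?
p(59, parts ≤ 28) = 803192

Use the recurrence p(n, m) = p(n, m−1) + p(n−m, m): either the largest part is < m (count p(n, m−1)) or the largest part is exactly m (remove one copy of m, count p(n−m, m)). With p(0, ·) = 1 this gives p(59, parts ≤ 28) = 803192. (By conjugating Young diagrams, this also counts partitions of 59 into at most 28 parts.)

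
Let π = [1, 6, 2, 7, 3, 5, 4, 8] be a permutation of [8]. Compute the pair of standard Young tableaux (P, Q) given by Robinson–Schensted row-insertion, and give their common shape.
P = [1, 2, 3, 4, 8] / [5, 7] / [6];  Q = [1, 2, 4, 6, 8] / [3, 5] / [7];  common shape = (5, 2, 1)

Row-insert the values π_1, π_2, … into P one at a time, bumping the leftmost entry strictly greater than the inserted value down to the next row. The recording tableau Q records, in position (i, j), the step at which that cell was added to P.
  Insert 1 (step 1): P = [1];  Q = [1]
  Insert 6 (step 2): P = [1, 6];  Q = [1, 2]
  Insert 2 (step 3): P = [1, 2] / [6];  Q = [1, 2] / [3]
  Insert 7 (step 4): P = [1, 2, 7] / [6];  Q = [1, 2, 4] / [3]
  Insert 3 (step 5): P = [1, 2, 3] / [6, 7];  Q = [1, 2, 4] / [3, 5]
  Insert 5 (step 6): P = [1, 2, 3, 5] / [6, 7];  Q = [1, 2, 4, 6] / [3, 5]
  Insert 4 (step 7): P = [1, 2, 3, 4] / [5, 7] / [6];  Q = [1, 2, 4, 6] / [3, 5] / [7]
  Insert 8 (step 8): P = [1, 2, 3, 4, 8] / [5, 7] / [6];  Q = [1, 2, 4, 6, 8] / [3, 5] / [7]
Final shape: (5, 2, 1).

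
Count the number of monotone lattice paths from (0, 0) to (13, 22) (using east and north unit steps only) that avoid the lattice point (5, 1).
Number of paths = 1450584930

Total paths from (0, 0) to (13, 22): C(35, 13) = 1476337800. Paths through (5, 1): (paths (0, 0) → (5, 1)) × (paths (5, 1) → (13, 22)) = C(6, 5) · C(29, 8) = 6 · 4292145 = 25752870. Avoidance count = 1476337800 − 25752870 = 1450584930.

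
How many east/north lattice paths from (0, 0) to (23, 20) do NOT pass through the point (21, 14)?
Number of paths = 895608055020

Total paths from (0, 0) to (23, 20): C(43, 23) = 960566918220. Paths through (21, 14): (paths (0, 0) → (21, 14)) × (paths (21, 14) → (23, 20)) = C(35, 21) · C(8, 2) = 2319959400 · 28 = 64958863200. Avoidance count = 960566918220 − 64958863200 = 895608055020.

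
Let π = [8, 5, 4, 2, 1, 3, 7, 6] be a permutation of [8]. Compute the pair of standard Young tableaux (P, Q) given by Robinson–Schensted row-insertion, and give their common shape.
P = [1, 3, 6] / [2, 7] / [4] / [5] / [8];  Q = [1, 6, 7] / [2, 8] / [3] / [4] / [5];  common shape = (3, 2, 1, 1, 1)

Row-insert the values π_1, π_2, … into P one at a time, bumping the leftmost entry strictly greater than the inserted value down to the next row. The recording tableau Q records, in position (i, j), the step at which that cell was added to P.
  Insert 8 (step 1): P = [8];  Q = [1]
  Insert 5 (step 2): P = [5] / [8];  Q = [1] / [2]
  Insert 4 (step 3): P = [4] / [5] / [8];  Q = [1] / [2] / [3]
  Insert 2 (step 4): P = [2] / [4] / [5] / [8];  Q = [1] / [2] / [3] / [4]
  Insert 1 (step 5): P = [1] / [2] / [4] / [5] / [8];  Q = [1] / [2] / [3] / [4] / [5]
  Insert 3 (step 6): P = [1, 3] / [2] / [4] / [5] / [8];  Q = [1, 6] / [2] / [3] / [4] / [5]
  Insert 7 (step 7): P = [1, 3, 7] / [2] / [4] / [5] / [8];  Q = [1, 6, 7] / [2] / [3] / [4] / [5]
  Insert 6 (step 8): P = [1, 3, 6] / [2, 7] / [4] / [5] / [8];  Q = [1, 6, 7] / [2, 8] / [3] / [4] / [5]
Final shape: (3, 2, 1, 1, 1).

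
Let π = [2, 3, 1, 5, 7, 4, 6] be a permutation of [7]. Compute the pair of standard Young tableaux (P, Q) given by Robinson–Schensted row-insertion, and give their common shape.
P = [1, 3, 4, 6] / [2, 5, 7];  Q = [1, 2, 4, 5] / [3, 6, 7];  common shape = (4, 3)

Row-insert the values π_1, π_2, … into P one at a time, bumping the leftmost entry strictly greater than the inserted value down to the next row. The recording tableau Q records, in position (i, j), the step at which that cell was added to P.
  Insert 2 (step 1): P = [2];  Q = [1]
  Insert 3 (step 2): P = [2, 3];  Q = [1, 2]
  Insert 1 (step 3): P = [1, 3] / [2];  Q = [1, 2] / [3]
  Insert 5 (step 4): P = [1, 3, 5] / [2];  Q = [1, 2, 4] / [3]
  Insert 7 (step 5): P = [1, 3, 5, 7] / [2];  Q = [1, 2, 4, 5] / [3]
  Insert 4 (step 6): P = [1, 3, 4, 7] / [2, 5];  Q = [1, 2, 4, 5] / [3, 6]
  Insert 6 (step 7): P = [1, 3, 4, 6] / [2, 5, 7];  Q = [1, 2, 4, 5] / [3, 6, 7]
Final shape: (4, 3).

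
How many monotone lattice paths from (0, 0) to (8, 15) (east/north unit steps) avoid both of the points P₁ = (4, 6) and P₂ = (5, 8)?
Number of paths = 261324

Inclusion–exclusion. Total paths: C(23, 8) = 490314. Through P₁: C(10, 4)·C(13, 4) = 150150. Through P₂: C(13, 5)·C(10, 3) = 154440. Since P₁ is strictly southwest of P₂, a monotone path through both must visit P₁ then P₂; paths through both = C(10, 4)·C(3, 1)·C(10, 3) = 75600. Avoid both = 490314 − 150150 − 154440 + 75600 = 261324.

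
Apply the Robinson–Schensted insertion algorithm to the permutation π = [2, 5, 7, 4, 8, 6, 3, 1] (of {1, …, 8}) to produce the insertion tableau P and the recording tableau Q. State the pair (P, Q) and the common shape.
P = [1, 3, 6, 8] / [2, 7] / [4] / [5];  Q = [1, 2, 3, 5] / [4, 6] / [7] / [8];  common shape = (4, 2, 1, 1)

Row-insert the values π_1, π_2, … into P one at a time, bumping the leftmost entry strictly greater than the inserted value down to the next row. The recording tableau Q records, in position (i, j), the step at which that cell was added to P.
  Insert 2 (step 1): P = [2];  Q = [1]
  Insert 5 (step 2): P = [2, 5];  Q = [1, 2]
  Insert 7 (step 3): P = [2, 5, 7];  Q = [1, 2, 3]
  Insert 4 (step 4): P = [2, 4, 7] / [5];  Q = [1, 2, 3] / [4]
  Insert 8 (step 5): P = [2, 4, 7, 8] / [5];  Q = [1, 2, 3, 5] / [4]
  Insert 6 (step 6): P = [2, 4, 6, 8] / [5, 7];  Q = [1, 2, 3, 5] / [4, 6]
  Insert 3 (step 7): P = [2, 3, 6, 8] / [4, 7] / [5];  Q = [1, 2, 3, 5] / [4, 6] / [7]
  Insert 1 (step 8): P = [1, 3, 6, 8] / [2, 7] / [4] / [5];  Q = [1, 2, 3, 5] / [4, 6] / [7] / [8]
Final shape: (4, 2, 1, 1).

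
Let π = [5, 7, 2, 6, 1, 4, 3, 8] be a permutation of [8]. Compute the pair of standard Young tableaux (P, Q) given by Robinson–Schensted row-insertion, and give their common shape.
P = [1, 3, 8] / [2, 4] / [5, 6] / [7];  Q = [1, 2, 8] / [3, 4] / [5, 6] / [7];  common shape = (3, 2, 2, 1)

Row-insert the values π_1, π_2, … into P one at a time, bumping the leftmost entry strictly greater than the inserted value down to the next row. The recording tableau Q records, in position (i, j), the step at which that cell was added to P.
  Insert 5 (step 1): P = [5];  Q = [1]
  Insert 7 (step 2): P = [5, 7];  Q = [1, 2]
  Insert 2 (step 3): P = [2, 7] / [5];  Q = [1, 2] / [3]
  Insert 6 (step 4): P = [2, 6] / [5, 7];  Q = [1, 2] / [3, 4]
  Insert 1 (step 5): P = [1, 6] / [2, 7] / [5];  Q = [1, 2] / [3, 4] / [5]
  Insert 4 (step 6): P = [1, 4] / [2, 6] / [5, 7];  Q = [1, 2] / [3, 4] / [5, 6]
  Insert 3 (step 7): P = [1, 3] / [2, 4] / [5, 6] / [7];  Q = [1, 2] / [3, 4] / [5, 6] / [7]
  Insert 8 (step 8): P = [1, 3, 8] / [2, 4] / [5, 6] / [7];  Q = [1, 2, 8] / [3, 4] / [5, 6] / [7]
Final shape: (3, 2, 2, 1).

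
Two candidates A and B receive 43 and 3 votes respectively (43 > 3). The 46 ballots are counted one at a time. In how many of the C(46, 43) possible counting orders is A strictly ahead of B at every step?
Strict-lead orderings = 13200

Total orderings of the 46 votes with 43 for A: C(46, 43) = 15180. By the Bertrand ballot formula (Cycle Lemma / reflection principle), the number of orderings in which A is strictly ahead of B throughout is (p − q)/(p + q) · C(p + q, p) = (43 − 3)/(43 + 3) · 15180 = 13200.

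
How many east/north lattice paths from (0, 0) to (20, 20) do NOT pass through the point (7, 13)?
Number of paths = 131837178420

Total paths from (0, 0) to (20, 20): C(40, 20) = 137846528820. Paths through (7, 13): (paths (0, 0) → (7, 13)) × (paths (7, 13) → (20, 20)) = C(20, 7) · C(20, 13) = 77520 · 77520 = 6009350400. Avoidance count = 137846528820 − 6009350400 = 131837178420.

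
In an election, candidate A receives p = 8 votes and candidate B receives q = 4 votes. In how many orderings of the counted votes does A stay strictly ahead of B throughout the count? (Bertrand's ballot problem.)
Strict-lead orderings = 165

Total orderings of the 12 votes with 8 for A: C(12, 8) = 495. By the Bertrand ballot formula (Cycle Lemma / reflection principle), the number of orderings in which A is strictly ahead of B throughout is (p − q)/(p + q) · C(p + q, p) = (8 − 4)/(8 + 4) · 495 = 165.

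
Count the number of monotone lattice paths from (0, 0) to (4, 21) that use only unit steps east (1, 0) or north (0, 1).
Number of paths = 12650

A monotone lattice path from (0, 0) to (4, 21) consists of 4 east steps and 21 north steps in some order, so it is determined by which 4 of the 25 steps are east. The count is C(25, 4) = 12650.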